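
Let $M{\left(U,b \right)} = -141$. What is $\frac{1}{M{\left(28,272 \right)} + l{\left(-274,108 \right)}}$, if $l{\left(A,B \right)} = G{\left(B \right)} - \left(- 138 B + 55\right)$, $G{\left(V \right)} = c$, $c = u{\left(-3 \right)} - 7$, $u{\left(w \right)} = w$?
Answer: $\frac{1}{14698} \approx 6.8036 \cdot 10^{-5}$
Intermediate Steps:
$c = -10$ ($c = -3 - 7 = -10$)
$G{\left(V \right)} = -10$
$l{\left(A,B \right)} = -65 + 138 B$ ($l{\left(A,B \right)} = -10 - \left(- 138 B + 55\right) = -10 - \left(55 - 138 B\right) = -10 + \left(-55 + 138 B\right) = -65 + 138 B$)
$\frac{1}{M{\left(28,272 \right)} + l{\left(-274,108 \right)}} = \frac{1}{-141 + \left(-65 + 138 \cdot 108\right)} = \frac{1}{-141 + \left(-65 + 14904\right)} = \frac{1}{-141 + 14839} = \frac{1}{14698}$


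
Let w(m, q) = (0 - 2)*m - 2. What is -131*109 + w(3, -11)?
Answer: -14287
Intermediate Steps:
w(m, q) = -2 - 2*m (w(m, q) = -2*m - 2 = -2 - 2*m)
-131*109 + w(3, -11) = -131*109 + (-2 - 2*3) = -14279 + (-2 - 6) = -14279 - 8 = -14287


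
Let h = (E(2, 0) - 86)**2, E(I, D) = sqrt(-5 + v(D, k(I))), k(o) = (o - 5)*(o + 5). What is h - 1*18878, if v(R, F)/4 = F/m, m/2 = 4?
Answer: -18878 + (172 - I*sqrt(62))**2/4 ≈ -11498.0 - 677.17*I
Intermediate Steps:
m = 8 (m = 2*4 = 8)
k(o) = (-5 + o)*(5 + o)
v(R, F) = F/2 (v(R, F) = 4*(F/8) = F/2)
E(I, D) = sqrt(-35/2 + I**2/2) (E(I, D) = sqrt(-5 + (-25 + I**2)/2) = sqrt(-5 + (-25/2 + I**2/2)) = sqrt(-35/2 + I**2/2))
h = (-86 + I*sqrt(62)/2)**2 (h = (sqrt(-70 + 2*2**2)/2 - 86)**2 = (sqrt(-70 + 2*4)/2 - 86)**2 = (sqrt(-70 + 8)/2 - 86)**2 = (sqrt(-62)/2 - 86)**2 = ((I*sqrt(62))/2 - 86)**2 = (I*sqrt(62)/2 - 86)**2 = (-86 + I*sqrt(62)/2)**2 ≈ 7380.5 - 677.17*I)
h - 1*18878 = (172 - I*sqrt(62))**2/4 - 1*18878 = (172 - I*sqrt(62))**2/4 - 18878 = -18878 + (172 - I*sqrt(62))**2/4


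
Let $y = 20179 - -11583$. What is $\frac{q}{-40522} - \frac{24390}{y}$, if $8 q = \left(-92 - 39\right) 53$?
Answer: $- \frac{3843064537}{5148239056} \approx -0.74648$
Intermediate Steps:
$y = 31762$ ($y = 20179 + 11583 = 31762$)
$q = - \frac{6943}{8}$ ($q = \frac{\left(-92 - 39\right) 53}{8} = \frac{\left(-131\right) 53}{8} = \frac{1}{8} \left(-6943\right) = - \frac{6943}{8} \approx -867.88$)
$\frac{q}{-40522} - \frac{24390}{y} = - \frac{6943}{8 \left(-40522\right)} - \frac{24390}{31762} = \left(- \frac{6943}{8}\right) \left(- \frac{1}{40522}\right) - \frac{12195}{15881} = \frac{6943}{324176} - \frac{12195}{15881} = - \frac{3843064537}{5148239056}$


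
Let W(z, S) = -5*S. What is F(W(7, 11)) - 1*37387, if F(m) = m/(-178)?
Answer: -6654831/178 ≈ -37387.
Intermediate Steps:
F(m) = -m/178 (F(m) = m*(-1/178) = -m/178)
F(W(7, 11)) - 1*37387 = -(-5)*11/178 - 1*37387 = -1/178*(-55) - 37387 = 55/178 - 37387 = -6654831/178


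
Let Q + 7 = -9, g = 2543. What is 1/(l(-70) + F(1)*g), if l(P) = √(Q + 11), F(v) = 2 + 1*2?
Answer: 10172/103469589 - I*√5/103469589 ≈ 9.8309e-5 - 2.1611e-8*I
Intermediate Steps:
Q = -16 (Q = -7 - 9 = -16)
F(v) = 4 (F(v) = 2 + 2 = 4)
l(P) = I*√5 (l(P) = √(-16 + 11) = √(-5) = I*√5)
1/(l(-70) + F(1)*g) = 1/(I*√5 + 4*2543) = 1/(I*√5 + 10172) = 1/(10172 + I*√5)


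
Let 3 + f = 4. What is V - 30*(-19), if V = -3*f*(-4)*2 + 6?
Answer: 600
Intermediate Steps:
f = 1 (f = -3 + 4 = 1)
V = 30 (V = -3*(-4)*2 + 6 = 12*2 + 6 = 24 + 6 = 30)
V - 30*(-19) = 30 - 30*(-19) = 30 + 570 = 600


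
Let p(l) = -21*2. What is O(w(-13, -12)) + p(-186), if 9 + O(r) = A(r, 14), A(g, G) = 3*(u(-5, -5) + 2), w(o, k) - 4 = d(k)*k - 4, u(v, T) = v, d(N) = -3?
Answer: -60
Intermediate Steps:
p(l) = -42
w(o, k) = -3*k (w(o, k) = 4 + (-3*k - 4) = 4 + (-4 - 3*k) = -3*k)
A(g, G) = -9 (A(g, G) = 3*(-5 + 2) = 3*(-3) = -9)
O(r) = -18 (O(r) = -9 - 9 = -18)
O(w(-13, -12)) + p(-186) = -18 - 42 = -60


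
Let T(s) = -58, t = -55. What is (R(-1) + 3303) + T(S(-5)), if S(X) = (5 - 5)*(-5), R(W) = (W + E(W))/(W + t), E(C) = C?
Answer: 90861/28 ≈ 3245.0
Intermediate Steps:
R(W) = 2*W/(-55 + W) (R(W) = (W + W)/(W - 55) = (2*W)/(-55 + W) = 2*W/(-55 + W))
S(X) = 0 (S(X) = 0*(-5) = 0)
(R(-1) + 3303) + T(S(-5)) = (2*(-1)/(-55 - 1) + 3303) - 58 = (2*(-1)/(-56) + 3303) - 58 = (2*(-1)*(-1/56) + 3303) - 58 = (1/28 + 3303) - 58 = 92485/28 - 58 = 90861/28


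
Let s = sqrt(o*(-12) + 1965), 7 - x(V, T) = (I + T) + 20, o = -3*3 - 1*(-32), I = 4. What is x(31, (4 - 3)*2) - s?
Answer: -19 - sqrt(1689) ≈ -60.097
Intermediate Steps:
o = 23 (o = -9 + 32 = 23)
x(V, T) = -17 - T (x(V, T) = 7 - ((4 + T) + 20) = 7 - (24 + T) = 7 + (-24 - T) = -17 - T)
s = sqrt(1689) (s = sqrt(23*(-12) + 1965) = sqrt(-276 + 1965) = sqrt(1689) ≈ 41.097)
x(31, (4 - 3)*2) - s = (-17 - (4 - 3)*2) - sqrt(1689) = (-17 - 2) - sqrt(1689) = -19 - sqrt(1689)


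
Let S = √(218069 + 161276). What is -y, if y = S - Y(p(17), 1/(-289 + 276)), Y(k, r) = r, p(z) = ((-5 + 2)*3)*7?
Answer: -1/13 - √379345 ≈ -615.99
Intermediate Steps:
p(z) = -63 (p(z) = -3*3*7 = -9*7 = -63)
S = √379345 ≈ 615.91
y = 1/13 + √379345 (y = √379345 - 1/(-289 + 276) = √379345 - 1/(-13) = √379345 - 1*(-1/13) = √379345 + 1/13 = 1/13 + √379345 ≈ 615.99)
-y = -(1/13 + √379345) = -1/13 - √379345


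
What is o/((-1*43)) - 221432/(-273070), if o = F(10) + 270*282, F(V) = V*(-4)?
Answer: -10385552712/5871005 ≈ -1769.0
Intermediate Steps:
F(V) = -4*V
o = 76100 (o = -4*10 + 270*282 = -40 + 76140 = 76100)
o/((-1*43)) - 221432/(-273070) = 76100/((-1*43)) - 221432/(-273070) = 76100/(-43) - 221432*(-1/273070) = 76100*(-1/43) + 110716/136535 = -76100/43 + 110716/136535 = -10385552712/5871005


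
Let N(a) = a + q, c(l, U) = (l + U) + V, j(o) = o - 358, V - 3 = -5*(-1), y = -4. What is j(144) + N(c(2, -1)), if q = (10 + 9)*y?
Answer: -281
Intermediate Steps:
V = 8 (V = 3 - 5*(-1) = 3 + 5 = 8)
j(o) = -358 + o
q = -76 (q = (10 + 9)*(-4) = 19*(-4) = -76)
c(l, U) = 8 + U + l (c(l, U) = (l + U) + 8 = (U + l) + 8 = 8 + U + l)
N(a) = -76 + a (N(a) = a - 76 = -76 + a)
j(144) + N(c(2, -1)) = (-358 + 144) + (-76 + (8 - 1 + 2)) = -214 + (-76 + 9) = -214 - 67 = -281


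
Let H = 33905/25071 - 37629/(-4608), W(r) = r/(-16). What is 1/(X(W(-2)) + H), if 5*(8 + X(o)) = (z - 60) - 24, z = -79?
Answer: -64181760/1994873401 ≈ -0.032173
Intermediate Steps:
W(r) = -r/16 (W(r) = r*(-1/16) = -r/16)
X(o) = -203/5 (X(o) = -8 + ((-79 - 60) - 24)/5 = -8 + (-139 - 24)/5 = -8 + (⅕)*(-163) = -8 - 163/5 = -203/5)
H = 122181211/12836352 (H = 33905*(1/25071) - 37629*(-1/4608) = 33905/25071 + 4181/512 = 122181211/12836352 ≈ 9.5184)
1/(X(W(-2)) + H) = 1/(-203/5 + 122181211/12836352) = 1/(-1994873401/64181760) = -64181760/1994873401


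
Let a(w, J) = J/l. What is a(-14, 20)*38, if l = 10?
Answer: 76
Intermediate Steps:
a(w, J) = J/10
a(-14, 20)*38 = ((⅒)*20)*38 = 2*38 = 76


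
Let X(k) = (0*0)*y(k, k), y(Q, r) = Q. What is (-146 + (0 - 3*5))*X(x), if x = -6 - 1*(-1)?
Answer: 0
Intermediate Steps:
x = -5 (x = -6 + 1 = -5)
X(k) = 0 (X(k) = (0*0)*k = 0*k = 0)
(-146 + (0 - 3*5))*X(x) = (-146 + (0 - 3*5))*0 = (-146 + (0 - 15))*0 = (-146 - 15)*0 = -161*0 = 0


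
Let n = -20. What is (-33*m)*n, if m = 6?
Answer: 3960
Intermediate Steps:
(-33*m)*n = -33*6*(-20) = -198*(-20) = 3960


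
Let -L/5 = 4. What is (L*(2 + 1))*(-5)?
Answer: 300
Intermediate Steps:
L = -20 (L = -5*4 = -20)
(L*(2 + 1))*(-5) = -20*(2 + 1)*(-5) = -20*3*(-5) = -60*(-5) = 300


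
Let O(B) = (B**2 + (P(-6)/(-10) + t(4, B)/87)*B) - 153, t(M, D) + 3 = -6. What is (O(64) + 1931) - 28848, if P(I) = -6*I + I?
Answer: -672006/29 ≈ -23173.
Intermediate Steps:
P(I) = -5*I
t(M, D) = -9 (t(M, D) = -3 - 6 = -9)
O(B) = -153 + B**2 - 90*B/29 (O(B) = (B**2 + (-5*(-6)/(-10) - 9/87)*B) - 153 = (B**2 + (30*(-1/10) - 9*1/87)*B) - 153 = (B**2 + (-3 - 3/29)*B) - 153 = (B**2 - 90*B/29) - 153 = -153 + B**2 - 90*B/29)
(O(64) + 1931) - 28848 = ((-153 + 64**2 - 90/29*64) + 1931) - 28848 = ((-153 + 4096 - 5760/29) + 1931) - 28848 = (108587/29 + 1931) - 28848 = 164586/29 - 28848 = -672006/29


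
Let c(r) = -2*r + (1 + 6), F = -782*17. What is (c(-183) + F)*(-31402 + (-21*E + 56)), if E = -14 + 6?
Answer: 402850938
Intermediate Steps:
E = -8
F = -13294
c(r) = 7 - 2*r (c(r) = -2*r + 7 = 7 - 2*r)
(c(-183) + F)*(-31402 + (-21*E + 56)) = ((7 - 2*(-183)) - 13294)*(-31402 + (-21*(-8) + 56)) = ((7 + 366) - 13294)*(-31402 + (168 + 56)) = (373 - 13294)*(-31402 + 224) = -12921*(-31178) = 402850938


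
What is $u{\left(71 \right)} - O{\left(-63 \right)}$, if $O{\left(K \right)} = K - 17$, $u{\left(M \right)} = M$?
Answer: $151$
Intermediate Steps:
$O{\left(K \right)} = -17 + K$ ($O{\left(K \right)} = K - 17 = -17 + K$)
$u{\left(71 \right)} - O{\left(-63 \right)} = 71 - \left(-17 - 63\right) = 71 - -80 = 71 + 80 = 151$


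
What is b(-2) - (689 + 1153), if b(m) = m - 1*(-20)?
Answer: -1824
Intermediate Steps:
b(m) = 20 + m (b(m) = m + 20 = 20 + m)
b(-2) - (689 + 1153) = (20 - 2) - (689 + 1153) = 18 - 1*1842 = 18 - 1842 = -1824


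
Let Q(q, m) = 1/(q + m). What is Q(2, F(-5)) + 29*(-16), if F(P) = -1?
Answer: -463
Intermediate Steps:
Q(q, m) = 1/(m + q)
Q(2, F(-5)) + 29*(-16) = 1/(-1 + 2) + 29*(-16) = 1/1 - 464 = 1 - 464 = -463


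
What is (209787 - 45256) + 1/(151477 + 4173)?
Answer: 25609250151/155650 ≈ 1.6453e+5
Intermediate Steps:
(209787 - 45256) + 1/(151477 + 4173) = 164531 + 1/155650 = 25609250151/155650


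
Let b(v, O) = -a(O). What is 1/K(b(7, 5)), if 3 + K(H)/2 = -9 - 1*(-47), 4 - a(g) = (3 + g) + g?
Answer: 1/70 ≈ 0.014286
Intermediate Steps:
a(g) = 1 - 2*g (a(g) = 4 - ((3 + g) + g) = 4 - (3 + 2*g) = 4 + (-3 - 2*g) = 1 - 2*g)
b(v, O) = -1 + 2*O (b(v, O) = -(1 - 2*O) = -1 + 2*O)
K(H) = 70 (K(H) = -6 + 2*(-9 - 1*(-47)) = -6 + 2*(-9 + 47) = -6 + 2*38 = -6 + 76 = 70)
1/K(b(7, 5)) = 1/70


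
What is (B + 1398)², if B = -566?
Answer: 692224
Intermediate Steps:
(B + 1398)² = (-566 + 1398)² = 832² = 692224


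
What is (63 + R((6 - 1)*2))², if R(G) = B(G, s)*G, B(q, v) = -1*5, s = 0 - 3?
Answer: 169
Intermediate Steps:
s = -3
B(q, v) = -5
R(G) = -5*G
(63 + R((6 - 1)*2))² = (63 - 5*(6 - 1)*2)² = (63 - 25*2)² = (63 - 5*10)² = (63 - 50)² = 13² = 169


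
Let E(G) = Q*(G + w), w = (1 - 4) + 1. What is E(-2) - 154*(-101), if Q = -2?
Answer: 15562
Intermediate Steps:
w = -2 (w = -3 + 1 = -2)
E(G) = 4 - 2*G (E(G) = -2*(G - 2) = -2*(-2 + G) = 4 - 2*G)
E(-2) - 154*(-101) = (4 - 2*(-2)) - 154*(-101) = (4 + 4) + 15554 = 8 + 15554 = 15562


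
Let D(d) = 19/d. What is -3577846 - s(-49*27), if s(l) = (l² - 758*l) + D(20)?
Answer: -126620199/20 ≈ -6.3310e+6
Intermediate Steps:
s(l) = 19/20 + l² - 758*l (s(l) = (l² - 758*l) + 19/20 = 19/20 + l² - 758*l)
-3577846 - s(-49*27) = -3577846 - (19/20 + (-49*27)² - (-37142)*27) = -3577846 - (19/20 + (-1323)² - 758*(-1323)) = -3577846 - (19/20 + 1750329 + 1002834) = -3577846 - 1*55063279/20 = -3577846 - 55063279/20 = -126620199/20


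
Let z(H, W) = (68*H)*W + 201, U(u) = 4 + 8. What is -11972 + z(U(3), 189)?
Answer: 142453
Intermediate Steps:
U(u) = 12
z(H, W) = 201 + 68*H*W (z(H, W) = 68*H*W + 201 = 201 + 68*H*W)
-11972 + z(U(3), 189) = -11972 + (201 + 68*12*189) = -11972 + (201 + 154224) = -11972 + 154425 = 142453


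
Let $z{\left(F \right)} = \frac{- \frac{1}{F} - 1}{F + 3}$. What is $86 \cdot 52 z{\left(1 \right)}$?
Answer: $-2236$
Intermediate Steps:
$z{\left(F \right)} = \frac{-1 - \frac{1}{F}}{3 + F}$
$86 \cdot 52 z{\left(1 \right)} = 86 \cdot 52 \frac{-1 - 1}{1 \left(3 + 1\right)} = 4472 \cdot 1 \cdot \frac{1}{4} \left(-1 - 1\right) = 4472 \cdot 1 \cdot \frac{1}{4} \left(-2\right) = 4472 \left(- \frac{1}{2}\right) = -2236$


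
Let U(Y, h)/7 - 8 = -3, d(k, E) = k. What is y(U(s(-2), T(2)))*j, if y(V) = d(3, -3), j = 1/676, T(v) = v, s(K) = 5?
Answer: 3/676 ≈ 0.0044379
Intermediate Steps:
U(Y, h) = 35 (U(Y, h) = 56 + 7*(-3) = 56 - 21 = 35)
j = 1/676 ≈ 0.0014793
y(V) = 3
y(U(s(-2), T(2)))*j = 3*(1/676) = 3/676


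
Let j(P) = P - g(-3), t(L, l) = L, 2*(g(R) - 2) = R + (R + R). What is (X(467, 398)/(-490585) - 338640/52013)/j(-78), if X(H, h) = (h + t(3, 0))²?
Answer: 348990893626/3853036438355 ≈ 0.090576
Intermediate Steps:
g(R) = 2 + 3*R/2 (g(R) = 2 + (R + (R + R))/2 = 2 + (R + 2*R)/2 = 2 + (3*R)/2 = 2 + 3*R/2)
j(P) = 5/2 + P (j(P) = P - (2 + (3/2)*(-3)) = P - (2 - 9/2) = P - 1*(-5/2) = P + 5/2 = 5/2 + P)
X(H, h) = (3 + h)² (X(H, h) = (h + 3)² = (3 + h)²)
(X(467, 398)/(-490585) - 338640/52013)/j(-78) = ((3 + 398)²/(-490585) - 338640/52013)/(5/2 - 78) = (401²*(-1/490585) - 338640*1/52013)/(-151/2) = (160801*(-1/490585) - 338640/52013)*(-2/151) = (-160801/490585 - 338640/52013)*(-2/151) = -174495446813/25516797605*(-2/151) = 348990893626/3853036438355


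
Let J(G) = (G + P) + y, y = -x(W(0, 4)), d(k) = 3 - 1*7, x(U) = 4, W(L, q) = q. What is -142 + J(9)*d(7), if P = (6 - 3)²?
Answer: -198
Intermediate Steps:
P = 9 (P = 3² = 9)
d(k) = -4 (d(k) = 3 - 7 = -4)
y = -4 (y = -1*4 = -4)
J(G) = 5 + G (J(G) = (G + 9) - 4 = (9 + G) - 4 = 5 + G)
-142 + J(9)*d(7) = -142 + (5 + 9)*(-4) = -142 + 14*(-4) = -142 - 56 = -198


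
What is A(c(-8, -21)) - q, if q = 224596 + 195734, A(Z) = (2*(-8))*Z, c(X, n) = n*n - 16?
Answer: -427130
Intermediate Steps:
c(X, n) = -16 + n**2 (c(X, n) = n**2 - 16 = -16 + n**2)
A(Z) = -16*Z
q = 420330
A(c(-8, -21)) - q = -16*(-16 + (-21)**2) - 1*420330 = -16*(-16 + 441) - 420330 = -16*425 - 420330 = -6800 - 420330 = -427130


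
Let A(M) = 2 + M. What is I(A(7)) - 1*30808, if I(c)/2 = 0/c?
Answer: -30808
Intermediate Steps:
I(c) = 0 (I(c) = 2*(0/c) = 2*0 = 0)
I(A(7)) - 1*30808 = 0 - 1*30808 = 0 - 30808 = -30808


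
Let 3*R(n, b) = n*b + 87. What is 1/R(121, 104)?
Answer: 3/12671 ≈ 0.00023676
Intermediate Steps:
R(n, b) = 29 + b*n/3 (R(n, b) = (n*b + 87)/3 = (b*n + 87)/3 = (87 + b*n)/3 = 29 + b*n/3)
1/R(121, 104) = 1/(29 + (⅓)*104*121) = 1/(29 + 12584/3) = 1/(12671/3) = 3/12671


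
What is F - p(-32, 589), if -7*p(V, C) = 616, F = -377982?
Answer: -377894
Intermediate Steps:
p(V, C) = -88 (p(V, C) = -1/7*616 = -88)
F - p(-32, 589) = -377982 - 1*(-88) = -377982 + 88 = -377894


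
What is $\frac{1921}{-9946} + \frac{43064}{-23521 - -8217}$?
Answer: $- \frac{57214191}{19026698} \approx -3.007$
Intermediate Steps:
$\frac{1921}{-9946} + \frac{43064}{-23521 - -8217} = 1921 \left(- \frac{1}{9946}\right) + \frac{43064}{-23521 + 8217} = - \frac{1921}{9946} + \frac{43064}{-15304} = - \frac{1921}{9946} + 43064 \left(- \frac{1}{15304}\right) = - \frac{1921}{9946} - \frac{5383}{1913} = - \frac{57214191}{19026698}$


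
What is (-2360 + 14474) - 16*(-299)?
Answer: 16898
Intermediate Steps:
(-2360 + 14474) - 16*(-299) = 12114 + 4784 = 16898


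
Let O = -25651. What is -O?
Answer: 25651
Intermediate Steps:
-O = -1*(-25651) = 25651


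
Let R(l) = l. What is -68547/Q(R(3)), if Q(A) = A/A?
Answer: -68547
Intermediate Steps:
Q(A) = 1
-68547/Q(R(3)) = -68547/1 = -68547*1 = -68547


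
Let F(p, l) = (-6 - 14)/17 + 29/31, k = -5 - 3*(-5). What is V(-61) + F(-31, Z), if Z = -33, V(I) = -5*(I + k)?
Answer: 134258/527 ≈ 254.76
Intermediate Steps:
k = 10 (k = -5 + 15 = 10)
V(I) = -50 - 5*I (V(I) = -5*(I + 10) = -5*(10 + I) = -50 - 5*I)
F(p, l) = -127/527 (F(p, l) = -20*1/17 + 29*(1/31) = -20/17 + 29/31 = -127/527)
V(-61) + F(-31, Z) = (-50 - 5*(-61)) - 127/527 = (-50 + 305) - 127/527 = 255 - 127/527 = 134258/527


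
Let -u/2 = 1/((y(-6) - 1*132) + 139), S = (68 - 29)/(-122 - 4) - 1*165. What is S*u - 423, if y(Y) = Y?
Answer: -1940/21 ≈ -92.381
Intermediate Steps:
S = -6943/42 (S = 39/(-126) - 165 = 39*(-1/126) - 165 = -13/42 - 165 = -6943/42 ≈ -165.31)
u = -2 (u = -2/((-6 - 1*132) + 139) = -2/((-6 - 132) + 139) = -2/(-138 + 139) = -2/1 = -2*1 = -2)
S*u - 423 = -6943/42*(-2) - 423 = 6943/21 - 423 = -1940/21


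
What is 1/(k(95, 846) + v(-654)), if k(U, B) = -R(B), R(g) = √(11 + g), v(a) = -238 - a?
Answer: 416/172199 + √857/172199 ≈ 0.0025858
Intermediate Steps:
k(U, B) = -√(11 + B)
1/(k(95, 846) + v(-654)) = 1/(-√(11 + 846) + (-238 - 1*(-654))) = 1/(-√857 + (-238 + 654)) = 1/(-√857 + 416) = 1/(416 - √857)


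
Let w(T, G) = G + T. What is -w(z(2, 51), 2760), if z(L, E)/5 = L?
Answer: -2770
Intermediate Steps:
z(L, E) = 5*L
-w(z(2, 51), 2760) = -(2760 + 5*2) = -(2760 + 10) = -1*2770 = -2770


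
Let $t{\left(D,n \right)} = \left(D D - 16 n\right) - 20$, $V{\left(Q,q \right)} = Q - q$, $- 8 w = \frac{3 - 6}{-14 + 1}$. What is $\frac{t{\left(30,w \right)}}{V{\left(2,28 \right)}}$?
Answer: $- \frac{5723}{169} \approx -33.864$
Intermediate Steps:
$w = - \frac{3}{104}$ ($w = - \frac{\left(3 - 6\right) \frac{1}{-14 + 1}}{8} = - \frac{\left(-3\right) \frac{1}{-13}}{8} = - \frac{\left(-3\right) \left(- \frac{1}{13}\right)}{8} = \left(- \frac{1}{8}\right) \frac{3}{13} = - \frac{3}{104} \approx -0.028846$)
$t{\left(D,n \right)} = -20 + D^{2} - 16 n$ ($t{\left(D,n \right)} = \left(D^{2} - 16 n\right) - 20 = -20 + D^{2} - 16 n$)
$\frac{t{\left(30,w \right)}}{V{\left(2,28 \right)}} = \frac{-20 + 30^{2} - - \frac{6}{13}}{2 - 28} = \frac{-20 + 900 + \frac{6}{13}}{2 - 28} = \frac{11446}{13 \left(-26\right)} = \frac{11446}{13} \left(- \frac{1}{26}\right) = - \frac{5723}{169}$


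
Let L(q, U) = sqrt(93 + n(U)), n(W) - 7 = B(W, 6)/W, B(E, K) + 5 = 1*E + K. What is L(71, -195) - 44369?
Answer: -44369 + sqrt(3840330)/195 ≈ -44359.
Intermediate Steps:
B(E, K) = -5 + E + K (B(E, K) = -5 + (1*E + K) = -5 + (E + K) = -5 + E + K)
n(W) = 7 + (1 + W)/W (n(W) = 7 + (-5 + W + 6)/W = 7 + (1 + W)/W)
L(q, U) = sqrt(101 + 1/U) (L(q, U) = sqrt(93 + (8 + 1/U)) = sqrt(101 + 1/U))
L(71, -195) - 44369 = sqrt(101 + 1/(-195)) - 44369 = sqrt(101 - 1/195) - 44369 = sqrt(19694/195) - 44369 = sqrt(3840330)/195 - 44369 = -44369 + sqrt(3840330)/195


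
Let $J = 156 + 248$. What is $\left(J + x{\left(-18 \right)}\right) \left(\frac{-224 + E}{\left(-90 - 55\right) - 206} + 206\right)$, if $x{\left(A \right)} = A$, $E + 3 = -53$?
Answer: $\frac{28018196}{351} \approx 79824.0$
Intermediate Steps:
$E = -56$ ($E = -3 - 53 = -56$)
$J = 404$
$\left(J + x{\left(-18 \right)}\right) \left(\frac{-224 + E}{\left(-90 - 55\right) - 206} + 206\right) = \left(404 - 18\right) \left(\frac{-224 - 56}{\left(-90 - 55\right) - 206} + 206\right) = 386 \left(- \frac{280}{-145 - 206} + 206\right) = 386 \left(- \frac{280}{-351} + 206\right) = 386 \left(\left(-280\right) \left(- \frac{1}{351}\right) + 206\right) = 386 \left(\frac{280}{351} + 206\right) = 386 \cdot \frac{72586}{351} = \frac{28018196}{351}$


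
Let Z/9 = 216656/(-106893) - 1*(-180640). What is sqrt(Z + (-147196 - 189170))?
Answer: sqrt(181883378930514)/11877 ≈ 1135.5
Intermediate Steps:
Z = 19308934864/11877 (Z = 9*(216656/(-106893) - 1*(-180640)) = 9*(216656*(-1/106893) + 180640) = 9*(-216656/106893 + 180640) = 9*(19308934864/106893) = 19308934864/11877 ≈ 1.6257e+6)
sqrt(Z + (-147196 - 189170)) = sqrt(19308934864/11877 + (-147196 - 189170)) = sqrt(19308934864/11877 - 336366) = sqrt(15313915882/11877) = sqrt(181883378930514)/11877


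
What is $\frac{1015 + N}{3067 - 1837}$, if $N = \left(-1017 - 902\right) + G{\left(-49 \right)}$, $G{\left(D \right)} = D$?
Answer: $- \frac{953}{1230} \approx -0.7748$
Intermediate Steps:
$N = -1968$ ($N = \left(-1017 - 902\right) - 49 = -1919 - 49 = -1968$)
$\frac{1015 + N}{3067 - 1837} = \frac{1015 - 1968}{3067 - 1837} = - \frac{953}{1230}$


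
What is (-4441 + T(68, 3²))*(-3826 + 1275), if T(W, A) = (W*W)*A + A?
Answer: -94856384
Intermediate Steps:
T(W, A) = A + A*W² (T(W, A) = W²*A + A = A*W² + A = A + A*W²)
(-4441 + T(68, 3²))*(-3826 + 1275) = (-4441 + 3²*(1 + 68²))*(-3826 + 1275) = (-4441 + 9*(1 + 4624))*(-2551) = (-4441 + 9*4625)*(-2551) = (-4441 + 41625)*(-2551) = 37184*(-2551) = -94856384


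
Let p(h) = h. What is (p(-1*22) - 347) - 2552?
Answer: -2921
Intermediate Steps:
(p(-1*22) - 347) - 2552 = (-1*22 - 347) - 2552 = (-22 - 347) - 2552 = -369 - 2552 = -2921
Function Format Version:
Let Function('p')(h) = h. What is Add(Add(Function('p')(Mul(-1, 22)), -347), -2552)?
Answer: -2921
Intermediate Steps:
Add(Add(Function('p')(Mul(-1, 22)), -347), -2552) = Add(Add(Mul(-1, 22), -347), -2552) = Add(Add(-22, -347), -2552) = Add(-369, -2552) = -2921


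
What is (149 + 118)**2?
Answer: 71289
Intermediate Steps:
(149 + 118)**2 = 267**2 = 71289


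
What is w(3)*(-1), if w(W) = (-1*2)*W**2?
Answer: 18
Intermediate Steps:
w(W) = -2*W**2
w(3)*(-1) = -2*3**2*(-1) = -2*9*(-1) = -18*(-1) = 18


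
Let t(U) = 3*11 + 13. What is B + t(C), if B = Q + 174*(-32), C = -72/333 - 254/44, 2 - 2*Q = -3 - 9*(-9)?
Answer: -5560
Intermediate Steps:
Q = -38 (Q = 1 - (-3 - 9*(-9))/2 = 1 - (-3 + 81)/2 = 1 - ½*78 = 1 - 39 = -38)
C = -4875/814 (C = -72*1/333 - 254*1/44 = -8/37 - 127/22 = -4875/814 ≈ -5.9889)
t(U) = 46 (t(U) = 33 + 13 = 46)
B = -5606 (B = -38 + 174*(-32) = -38 - 5568 = -5606)
B + t(C) = -5606 + 46 = -5560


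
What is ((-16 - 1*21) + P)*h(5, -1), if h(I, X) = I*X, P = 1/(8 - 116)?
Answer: 19985/108 ≈ 185.05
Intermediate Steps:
P = -1/108 (P = 1/(-108) = -1/108 ≈ -0.0092593)
((-16 - 1*21) + P)*h(5, -1) = ((-16 - 1*21) - 1/108)*(5*(-1)) = ((-16 - 21) - 1/108)*(-5) = (-37 - 1/108)*(-5) = -3997/108*(-5) = 19985/108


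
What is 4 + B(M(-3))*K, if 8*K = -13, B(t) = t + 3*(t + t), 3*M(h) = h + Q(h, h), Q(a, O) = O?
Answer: 107/4 ≈ 26.750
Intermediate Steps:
M(h) = 2*h/3 (M(h) = (h + h)/3 = (2*h)/3 = 2*h/3)
B(t) = 7*t (B(t) = t + 3*(2*t) = t + 6*t = 7*t)
K = -13/8 (K = (1/8)*(-13) = -13/8 ≈ -1.6250)
4 + B(M(-3))*K = 4 + (7*((2/3)*(-3)))*(-13/8) = 4 + (7*(-2))*(-13/8) = 4 - 14*(-13/8) = 4 + 91/4 = 107/4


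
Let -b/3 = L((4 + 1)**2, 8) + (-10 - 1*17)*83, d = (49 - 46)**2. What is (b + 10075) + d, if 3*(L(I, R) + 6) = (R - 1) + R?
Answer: 16810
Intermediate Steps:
L(I, R) = -19/3 + 2*R/3 (L(I, R) = -6 + ((R - 1) + R)/3 = -6 + ((-1 + R) + R)/3 = -6 + (-1 + 2*R)/3 = -6 + (-1/3 + 2*R/3) = -19/3 + 2*R/3)
d = 9 (d = 3**2 = 9)
b = 6726 (b = -3*((-19/3 + (2/3)*8) + (-10 - 1*17)*83) = -3*((-19/3 + 16/3) + (-10 - 17)*83) = -3*(-1 - 27*83) = -3*(-1 - 2241) = -3*(-2242) = 6726)
(b + 10075) + d = (6726 + 10075) + 9 = 16801 + 9 = 16810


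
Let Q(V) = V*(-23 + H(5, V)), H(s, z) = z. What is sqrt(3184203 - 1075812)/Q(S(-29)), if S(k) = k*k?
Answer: sqrt(2108391)/687938 ≈ 0.0021107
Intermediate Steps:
S(k) = k**2
Q(V) = V*(-23 + V)
sqrt(3184203 - 1075812)/Q(S(-29)) = sqrt(3184203 - 1075812)/(((-29)**2*(-23 + (-29)**2))) = sqrt(2108391)/((841*(-23 + 841))) = sqrt(2108391)/((841*818)) = sqrt(2108391)/687938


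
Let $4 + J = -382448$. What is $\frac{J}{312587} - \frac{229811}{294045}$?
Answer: $- \frac{1173847321}{585443595} \approx -2.0051$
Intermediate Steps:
$J = -382452$ ($J = -4 - 382448 = -382452$)
$\frac{J}{312587} - \frac{229811}{294045} = - \frac{382452}{312587} - \frac{229811}{294045} = \left(-382452\right) \frac{1}{312587} - \frac{229811}{294045} = - \frac{2436}{1991} - \frac{229811}{294045} = - \frac{1173847321}{585443595}$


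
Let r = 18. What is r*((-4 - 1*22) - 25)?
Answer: -918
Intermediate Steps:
r*((-4 - 1*22) - 25) = 18*((-4 - 1*22) - 25) = 18*((-4 - 22) - 25) = 18*(-26 - 25) = 18*(-51) = -918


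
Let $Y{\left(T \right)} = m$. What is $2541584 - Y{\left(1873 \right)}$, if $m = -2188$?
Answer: $2543772$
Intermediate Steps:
$Y{\left(T \right)} = -2188$
$2541584 - Y{\left(1873 \right)} = 2541584 - -2188 = 2541584 + 2188 = 2543772$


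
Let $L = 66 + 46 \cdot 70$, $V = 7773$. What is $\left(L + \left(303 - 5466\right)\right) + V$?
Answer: $5896$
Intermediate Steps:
$L = 3286$ ($L = 66 + 3220 = 3286$)
$\left(L + \left(303 - 5466\right)\right) + V = \left(3286 + \left(303 - 5466\right)\right) + 7773 = \left(3286 - 5163\right) + 7773 = -1877 + 7773 = 5896$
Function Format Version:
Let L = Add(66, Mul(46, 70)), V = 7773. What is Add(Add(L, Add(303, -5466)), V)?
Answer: 5896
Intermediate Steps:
L = 3286 (L = Add(66, 3220) = 3286)
Add(Add(L, Add(303, -5466)), V) = Add(Add(3286, Add(303, -5466)), 7773) = Add(Add(3286, -5163), 7773) = Add(-1877, 7773) = 5896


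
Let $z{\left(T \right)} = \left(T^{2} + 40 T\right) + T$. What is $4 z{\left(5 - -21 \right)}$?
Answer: $6968$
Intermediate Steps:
$z{\left(T \right)} = T^{2} + 41 T$
$4 z{\left(5 - -21 \right)} = 4 \left(5 - -21\right) \left(41 + \left(5 - -21\right)\right) = 4 \left(5 + 21\right) \left(41 + \left(5 + 21\right)\right) = 4 \cdot 26 \left(41 + 26\right) = 4 \cdot 26 \cdot 67 = 4 \cdot 1742 = 6968$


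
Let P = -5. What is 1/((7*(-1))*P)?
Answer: 1/35 ≈ 0.028571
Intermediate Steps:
1/((7*(-1))*P) = 1/((7*(-1))*(-5)) = 1/(-7*(-5)) = 1/35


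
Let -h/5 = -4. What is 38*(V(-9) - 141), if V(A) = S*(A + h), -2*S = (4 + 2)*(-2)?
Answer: -2850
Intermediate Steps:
h = 20 (h = -5*(-4) = 20)
S = 6 (S = -(4 + 2)*(-2)/2 = -3*(-2) = -½*(-12) = 6)
V(A) = 120 + 6*A (V(A) = 6*(A + 20) = 6*(20 + A) = 120 + 6*A)
38*(V(-9) - 141) = 38*((120 + 6*(-9)) - 141) = 38*((120 - 54) - 141) = 38*(66 - 141) = 38*(-75) = -2850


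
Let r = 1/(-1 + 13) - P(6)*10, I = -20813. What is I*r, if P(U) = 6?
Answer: 14964547/12 ≈ 1.2470e+6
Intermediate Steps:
r = -719/12 (r = 1/(-1 + 13) - 6*10 = 1/12 - 1*60 = 1/12 - 60 = -719/12 ≈ -59.917)
I*r = -20813*(-719/12) = 14964547/12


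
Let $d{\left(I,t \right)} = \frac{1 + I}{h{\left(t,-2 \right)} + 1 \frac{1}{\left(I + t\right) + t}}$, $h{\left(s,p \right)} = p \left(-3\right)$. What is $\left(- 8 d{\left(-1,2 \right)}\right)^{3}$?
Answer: $0$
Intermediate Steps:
$h{\left(s,p \right)} = - 3 p$
$d{\left(I,t \right)} = \frac{1 + I}{6 + \frac{1}{I + 2 t}}$ ($d{\left(I,t \right)} = \frac{1 + I}{\left(-3\right) \left(-2\right) + 1 \frac{1}{\left(I + t\right) + t}} = \frac{1 + I}{6 + 1 \frac{1}{I + 2 t}} = \frac{1 + I}{6 + \frac{1}{I + 2 t}}$)
$\left(- 8 d{\left(-1,2 \right)}\right)^{3} = \left(- 8 \frac{-1 + \left(-1\right)^{2} + 2 \cdot 2 + 2 \left(-1\right) 2}{1 + 6 \left(-1\right) + 12 \cdot 2}\right)^{3} = \left(- 8 \frac{-1 + 1 + 4 - 4}{1 - 6 + 24}\right)^{3} = \left(- 8 \cdot \frac{1}{19} \cdot 0\right)^{3} = \left(\left(-8\right) 0\right)^{3} = 0^{3} = 0$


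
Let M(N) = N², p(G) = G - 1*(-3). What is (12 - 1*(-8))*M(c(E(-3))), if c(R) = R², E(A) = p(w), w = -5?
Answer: 320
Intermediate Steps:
p(G) = 3 + G (p(G) = G + 3 = 3 + G)
E(A) = -2 (E(A) = 3 - 5 = -2)
(12 - 1*(-8))*M(c(E(-3))) = (12 - 1*(-8))*((-2)²)² = (12 + 8)*4² = 20*16 = 320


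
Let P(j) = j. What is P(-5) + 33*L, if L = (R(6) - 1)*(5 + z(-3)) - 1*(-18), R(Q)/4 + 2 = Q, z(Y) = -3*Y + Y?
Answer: 6034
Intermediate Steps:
z(Y) = -2*Y
R(Q) = -8 + 4*Q
L = 183 (L = ((-8 + 4*6) - 1)*(5 - 2*(-3)) - 1*(-18) = ((-8 + 24) - 1)*(5 + 6) + 18 = (16 - 1)*11 + 18 = 15*11 + 18 = 165 + 18 = 183)
P(-5) + 33*L = -5 + 33*183 = -5 + 6039 = 6034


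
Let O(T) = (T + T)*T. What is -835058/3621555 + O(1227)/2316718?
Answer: 640722732539/599294404035 ≈ 1.0691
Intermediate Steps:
O(T) = 2*T² (O(T) = (2*T)*T = 2*T²)
-835058/3621555 + O(1227)/2316718 = -835058/3621555 + (2*1227²)/2316718 = -835058*1/3621555 + (2*1505529)*(1/2316718) = -119294/517365 + 3011058*(1/2316718) = -119294/517365 + 1505529/1158359 = 640722732539/599294404035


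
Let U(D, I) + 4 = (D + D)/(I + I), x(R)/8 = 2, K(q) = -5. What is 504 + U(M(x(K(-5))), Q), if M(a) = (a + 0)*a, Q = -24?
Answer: 1468/3 ≈ 489.33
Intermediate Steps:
x(R) = 16 (x(R) = 8*2 = 16)
M(a) = a² (M(a) = a*a = a²)
U(D, I) = -4 + D/I (U(D, I) = -4 + (D + D)/(I + I) = -4 + (2*D)/((2*I)) = -4 + (2*D)*(1/(2*I)) = -4 + D/I)
504 + U(M(x(K(-5))), Q) = 504 + (-4 + 16²/(-24)) = 504 + (-4 + 256*(-1/24)) = 504 + (-4 - 32/3) = 504 - 44/3 = 1468/3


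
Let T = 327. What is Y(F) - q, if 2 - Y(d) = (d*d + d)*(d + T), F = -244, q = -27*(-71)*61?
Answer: -5038171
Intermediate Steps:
q = 116937 (q = 1917*61 = 116937)
Y(d) = 2 - (327 + d)*(d + d²) (Y(d) = 2 - (d*d + d)*(d + 327) = 2 - (d² + d)*(327 + d) = 2 - (d + d²)*(327 + d) = 2 - (327 + d)*(d + d²))
Y(F) - q = (2 - 1*(-244)³ - 328*(-244)² - 327*(-244)) - 1*116937 = (2 - 1*(-14526784) - 328*59536 + 79788) - 116937 = (2 + 14526784 - 19527808 + 79788) - 116937 = -4921234 - 116937 = -5038171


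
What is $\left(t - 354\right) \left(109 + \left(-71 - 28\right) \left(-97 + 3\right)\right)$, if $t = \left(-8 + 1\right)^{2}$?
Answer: $-2871575$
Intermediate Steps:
$t = 49$ ($t = \left(-7\right)^{2} = 49$)
$\left(t - 354\right) \left(109 + \left(-71 - 28\right) \left(-97 + 3\right)\right) = \left(49 - 354\right) \left(109 + \left(-71 - 28\right) \left(-97 + 3\right)\right) = - 305 \left(109 - -9306\right) = - 305 \left(109 + 9306\right) = \left(-305\right) 9415 = -2871575$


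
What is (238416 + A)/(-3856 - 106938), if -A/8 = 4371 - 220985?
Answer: -985664/55397 ≈ -17.793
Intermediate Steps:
A = 1732912 (A = -8*(4371 - 220985) = -8*(-216614) = 1732912)
(238416 + A)/(-3856 - 106938) = (238416 + 1732912)/(-3856 - 106938) = 1971328/(-110794) = 1971328*(-1/110794) = -985664/55397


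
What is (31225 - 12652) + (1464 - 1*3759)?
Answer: 16278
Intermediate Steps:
(31225 - 12652) + (1464 - 1*3759) = 18573 + (1464 - 3759) = 18573 - 2295 = 16278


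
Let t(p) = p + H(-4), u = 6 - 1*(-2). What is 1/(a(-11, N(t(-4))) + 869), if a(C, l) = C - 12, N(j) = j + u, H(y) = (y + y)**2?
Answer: 1/846 ≈ 0.0011820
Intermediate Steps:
H(y) = 4*y**2 (H(y) = (2*y)**2 = 4*y**2)
u = 8 (u = 6 + 2 = 8)
t(p) = 64 + p (t(p) = p + 4*(-4)**2 = p + 4*16 = p + 64 = 64 + p)
N(j) = 8 + j (N(j) = j + 8 = 8 + j)
a(C, l) = -12 + C
1/(a(-11, N(t(-4))) + 869) = 1/((-12 - 11) + 869) = 1/(-23 + 869) = 1/846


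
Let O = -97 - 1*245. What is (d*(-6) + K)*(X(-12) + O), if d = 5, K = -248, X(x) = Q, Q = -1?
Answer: 95354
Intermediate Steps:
X(x) = -1
O = -342 (O = -97 - 245 = -342)
(d*(-6) + K)*(X(-12) + O) = (5*(-6) - 248)*(-1 - 342) = (-30 - 248)*(-343) = -278*(-343) = 95354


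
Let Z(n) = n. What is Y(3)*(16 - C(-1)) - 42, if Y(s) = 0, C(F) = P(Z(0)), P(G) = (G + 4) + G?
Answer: -42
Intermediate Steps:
P(G) = 4 + 2*G (P(G) = (4 + G) + G = 4 + 2*G)
C(F) = 4 (C(F) = 4 + 2*0 = 4 + 0 = 4)
Y(3)*(16 - C(-1)) - 42 = 0*(16 - 1*4) - 42 = 0*(16 - 4) - 42 = 0*12 - 42 = 0 - 42 = -42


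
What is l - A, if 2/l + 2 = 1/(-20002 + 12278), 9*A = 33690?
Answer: -173538614/46347 ≈ -3744.3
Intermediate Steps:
A = 11230/3 (A = (⅑)*33690 = 11230/3 ≈ 3743.3)
l = -15448/15449 (l = 2/(-2 + 1/(-20002 + 12278)) = 2/(-2 + 1/(-7724)) = 2/(-2 - 1/7724) = 2/(-15449/7724) = 2*(-7724/15449) = -15448/15449 ≈ -0.99994)
l - A = -15448/15449 - 1*11230/3 = -15448/15449 - 11230/3 = -173538614/46347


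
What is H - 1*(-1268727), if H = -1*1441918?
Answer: -173191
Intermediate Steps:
H = -1441918
H - 1*(-1268727) = -1441918 - 1*(-1268727) = -1441918 + 1268727 = -173191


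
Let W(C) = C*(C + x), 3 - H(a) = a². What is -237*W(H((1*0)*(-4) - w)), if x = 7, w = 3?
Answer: 1422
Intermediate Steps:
H(a) = 3 - a²
W(C) = C*(7 + C) (W(C) = C*(C + 7) = C*(7 + C))
-237*W(H((1*0)*(-4) - w)) = -237*(3 - ((1*0)*(-4) - 1*3)²)*(7 + (3 - ((1*0)*(-4) - 1*3)²)) = -237*(3 - (0*(-4) - 3)²)*(7 + (3 - (0*(-4) - 3)²)) = -237*(3 - (0 - 3)²)*(7 + (3 - (0 - 3)²)) = -237*(3 - 1*(-3)²)*(7 + (3 - 1*(-3)²)) = -237*(3 - 1*9)*(7 + (3 - 1*9)) = -237*(3 - 9)*(7 + (3 - 9)) = -(-1422)*(7 - 6) = -(-1422) = -237*(-6) = 1422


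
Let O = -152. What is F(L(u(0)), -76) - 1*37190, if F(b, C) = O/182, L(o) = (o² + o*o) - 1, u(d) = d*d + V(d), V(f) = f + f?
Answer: -3384366/91 ≈ -37191.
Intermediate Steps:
V(f) = 2*f
u(d) = d² + 2*d (u(d) = d*d + 2*d = d² + 2*d)
L(o) = -1 + 2*o² (L(o) = (o² + o²) - 1 = 2*o² - 1 = -1 + 2*o²)
F(b, C) = -76/91 (F(b, C) = -152/182 = -152*1/182 = -76/91)
F(L(u(0)), -76) - 1*37190 = -76/91 - 1*37190 = -76/91 - 37190 = -3384366/91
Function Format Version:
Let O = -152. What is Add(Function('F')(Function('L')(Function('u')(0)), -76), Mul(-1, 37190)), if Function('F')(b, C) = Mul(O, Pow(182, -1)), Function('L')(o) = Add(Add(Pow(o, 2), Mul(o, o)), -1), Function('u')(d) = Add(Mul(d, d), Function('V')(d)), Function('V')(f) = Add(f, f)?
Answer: Rational(-3384366, 91) ≈ -37191.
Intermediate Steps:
Function('V')(f) = Mul(2, f)
Function('u')(d) = Add(Pow(d, 2), Mul(2, d)) (Function('u')(d) = Add(Mul(d, d), Mul(2, d)) = Add(Pow(d, 2), Mul(2, d)))
Function('L')(o) = Add(-1, Mul(2, Pow(o, 2))) (Function('L')(o) = Add(Add(Pow(o, 2), Pow(o, 2)), -1) = Add(Mul(2, Pow(o, 2)), -1) = Add(-1, Mul(2, Pow(o, 2))))
Function('F')(b, C) = Rational(-76, 91) (Function('F')(b, C) = Mul(-152, Pow(182, -1)) = Mul(-152, Rational(1, 182)) = Rational(-76, 91))
Add(Function('F')(Function('L')(Function('u')(0)), -76), Mul(-1, 37190)) = Add(Rational(-76, 91), Mul(-1, 37190)) = Add(Rational(-76, 91), -37190) = Rational(-3384366, 91)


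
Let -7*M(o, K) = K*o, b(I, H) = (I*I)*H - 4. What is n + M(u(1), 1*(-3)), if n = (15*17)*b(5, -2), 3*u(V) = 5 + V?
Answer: -96384/7 ≈ -13769.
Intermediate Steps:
b(I, H) = -4 + H*I² (b(I, H) = I²*H - 4 = H*I² - 4 = -4 + H*I²)
u(V) = 5/3 + V/3 (u(V) = (5 + V)/3 = 5/3 + V/3)
M(o, K) = -K*o/7
n = -13770 (n = (15*17)*(-4 - 2*5²) = 255*(-4 - 2*25) = 255*(-4 - 50) = 255*(-54) = -13770)
n + M(u(1), 1*(-3)) = -13770 - 1*(-3)*(5/3 + (⅓)*1)/7 = -13770 - ⅐*(-3)*(5/3 + ⅓) = -13770 - ⅐*(-3)*2 = -13770 + 6/7 = -96384/7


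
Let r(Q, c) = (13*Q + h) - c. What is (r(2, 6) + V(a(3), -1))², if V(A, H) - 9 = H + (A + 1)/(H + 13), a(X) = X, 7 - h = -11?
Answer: 19321/9 ≈ 2146.8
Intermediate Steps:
h = 18 (h = 7 - 1*(-11) = 7 + 11 = 18)
V(A, H) = 9 + H + (1 + A)/(13 + H) (V(A, H) = 9 + (H + (A + 1)/(H + 13)) = 9 + (H + (1 + A)/(13 + H)) = 9 + H + (1 + A)/(13 + H))
r(Q, c) = 18 - c + 13*Q (r(Q, c) = (13*Q + 18) - c = (18 + 13*Q) - c = 18 - c + 13*Q)
(r(2, 6) + V(a(3), -1))² = ((18 - 1*6 + 13*2) + (118 + 3 + (-1)² + 22*(-1))/(13 - 1))² = ((18 - 6 + 26) + (118 + 3 + 1 - 22)/12)² = (38 + (1/12)*100)² = (38 + 25/3)² = (139/3)² = 19321/9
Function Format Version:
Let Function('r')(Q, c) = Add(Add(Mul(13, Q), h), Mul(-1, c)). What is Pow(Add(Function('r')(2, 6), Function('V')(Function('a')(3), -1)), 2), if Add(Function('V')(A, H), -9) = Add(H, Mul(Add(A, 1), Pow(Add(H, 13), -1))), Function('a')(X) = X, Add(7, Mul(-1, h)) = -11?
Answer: Rational(19321, 9) ≈ 2146.8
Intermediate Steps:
h = 18 (h = Add(7, Mul(-1, -11)) = Add(7, 11) = 18)
Function('V')(A, H) = Add(9, H, Mul(Pow(Add(13, H), -1), Add(1, A))) (Function('V')(A, H) = Add(9, Add(H, Mul(Add(A, 1), Pow(Add(H, 13), -1)))) = Add(9, Add(H, Mul(Add(1, A), Pow(Add(13, H), -1)))) = Add(9, Add(H, Mul(Pow(Add(13, H), -1), Add(1, A)))) = Add(9, H, Mul(Pow(Add(13, H), -1), Add(1, A))))
Function('r')(Q, c) = Add(18, Mul(-1, c), Mul(13, Q)) (Function('r')(Q, c) = Add(Add(Mul(13, Q), 18), Mul(-1, c)) = Add(Add(18, Mul(13, Q)), Mul(-1, c)) = Add(18, Mul(-1, c), Mul(13, Q)))
Pow(Add(Function('r')(2, 6), Function('V')(Function('a')(3), -1)), 2) = Pow(Add(Add(18, Mul(-1, 6), Mul(13, 2)), Mul(Pow(Add(13, -1), -1), Add(118, 3, Pow(-1, 2), Mul(22, -1)))), 2) = Pow(Add(Add(18, -6, 26), Mul(Pow(12, -1), Add(118, 3, 1, -22))), 2) = Pow(Add(38, Mul(Rational(1, 12), 100)), 2) = Pow(Add(38, Rational(25, 3)), 2) = Pow(Rational(139, 3), 2) = Rational(19321, 9)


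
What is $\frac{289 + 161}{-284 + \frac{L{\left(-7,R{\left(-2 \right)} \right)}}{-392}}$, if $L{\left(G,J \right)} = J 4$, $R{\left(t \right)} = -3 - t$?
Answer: $- \frac{14700}{9277} \approx -1.5846$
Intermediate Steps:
$L{\left(G,J \right)} = 4 J$
$\frac{289 + 161}{-284 + \frac{L{\left(-7,R{\left(-2 \right)} \right)}}{-392}} = \frac{289 + 161}{-284 + \frac{4 \left(-3 - -2\right)}{-392}} = \frac{450}{-284 + 4 \left(-3 + 2\right) \left(- \frac{1}{392}\right)} = \frac{450}{-284 + 4 \left(-1\right) \left(- \frac{1}{392}\right)} = \frac{450}{-284 - - \frac{1}{98}} = \frac{450}{-284 + \frac{1}{98}} = \frac{450}{- \frac{27831}{98}} = 450 \left(- \frac{98}{27831}\right) = - \frac{14700}{9277}$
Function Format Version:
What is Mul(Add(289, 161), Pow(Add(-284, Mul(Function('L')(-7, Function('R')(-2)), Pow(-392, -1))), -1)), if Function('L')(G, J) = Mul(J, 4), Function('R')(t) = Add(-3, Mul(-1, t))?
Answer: Rational(-14700, 9277) ≈ -1.5846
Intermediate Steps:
Function('L')(G, J) = Mul(4, J)
Mul(Add(289, 161), Pow(Add(-284, Mul(Function('L')(-7, Function('R')(-2)), Pow(-392, -1))), -1)) = Mul(Add(289, 161), Pow(Add(-284, Mul(Mul(4, Add(-3, Mul(-1, -2))), Pow(-392, -1))), -1)) = Mul(450, Pow(Add(-284, Mul(Mul(4, Add(-3, 2)), Rational(-1, 392))), -1)) = Mul(450, Pow(Add(-284, Mul(Mul(4, -1), Rational(-1, 392))), -1)) = Mul(450, Pow(Add(-284, Mul(-4, Rational(-1, 392))), -1)) = Mul(450, Pow(Add(-284, Rational(1, 98)), -1)) = Mul(450, Pow(Rational(-27831, 98), -1)) = Mul(450, Rational(-98, 27831)) = Rational(-14700, 9277)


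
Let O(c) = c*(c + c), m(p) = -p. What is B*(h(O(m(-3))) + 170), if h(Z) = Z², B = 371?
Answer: 183274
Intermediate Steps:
O(c) = 2*c² (O(c) = c*(2*c) = 2*c²)
B*(h(O(m(-3))) + 170) = 371*((2*(-1*(-3))²)² + 170) = 371*((2*3²)² + 170) = 371*((2*9)² + 170) = 371*(18² + 170) = 371*(324 + 170) = 371*494 = 183274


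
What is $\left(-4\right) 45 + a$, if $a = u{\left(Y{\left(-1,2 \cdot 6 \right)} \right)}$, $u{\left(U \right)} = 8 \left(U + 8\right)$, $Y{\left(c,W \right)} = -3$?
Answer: $-140$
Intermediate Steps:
$u{\left(U \right)} = 64 + 8 U$ ($u{\left(U \right)} = 8 \left(8 + U\right) = 64 + 8 U$)
$a = 40$ ($a = 64 + 8 \left(-3\right) = 64 - 24 = 40$)
$\left(-4\right) 45 + a = \left(-4\right) 45 + 40 = -180 + 40 = -140$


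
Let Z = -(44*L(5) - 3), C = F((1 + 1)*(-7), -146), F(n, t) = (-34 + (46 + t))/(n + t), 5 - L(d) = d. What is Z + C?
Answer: 307/80 ≈ 3.8375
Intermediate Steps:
L(d) = 5 - d
F(n, t) = (12 + t)/(n + t)
C = 67/80 (C = (12 - 146)/((1 + 1)*(-7) - 146) = -134/(2*(-7) - 146) = -134/(-14 - 146) = -134/(-160) = -1/160*(-134) = 67/80 ≈ 0.83750)
Z = 3 (Z = -(44*(5 - 1*5) - 3) = -(44*(5 - 5) - 3) = -(44*0 - 3) = -(0 - 3) = -1*(-3) = 3)
Z + C = 3 + 67/80 = 307/80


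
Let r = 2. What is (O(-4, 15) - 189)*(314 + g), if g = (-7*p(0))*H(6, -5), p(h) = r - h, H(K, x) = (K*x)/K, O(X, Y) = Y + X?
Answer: -68352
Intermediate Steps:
O(X, Y) = X + Y
H(K, x) = x
p(h) = 2 - h
g = 70 (g = -7*(2 - 1*0)*(-5) = -7*(2 + 0)*(-5) = -7*2*(-5) = -14*(-5) = 70)
(O(-4, 15) - 189)*(314 + g) = ((-4 + 15) - 189)*(314 + 70) = (11 - 189)*384 = -178*384 = -68352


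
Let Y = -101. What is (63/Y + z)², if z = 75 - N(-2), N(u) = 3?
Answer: 51969681/10201 ≈ 5094.6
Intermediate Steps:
z = 72 (z = 75 - 1*3 = 75 - 3 = 72)
(63/Y + z)² = (63/(-101) + 72)² = (63*(-1/101) + 72)² = (-63/101 + 72)² = (7209/101)² = 51969681/10201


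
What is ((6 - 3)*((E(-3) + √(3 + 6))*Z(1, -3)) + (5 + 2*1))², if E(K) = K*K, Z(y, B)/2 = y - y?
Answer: 49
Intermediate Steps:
Z(y, B) = 0 (Z(y, B) = 2*(y - y) = 2*0 = 0)
E(K) = K²
((6 - 3)*((E(-3) + √(3 + 6))*Z(1, -3)) + (5 + 2*1))² = ((6 - 3)*(((-3)² + √(3 + 6))*0) + (5 + 2*1))² = (3*((9 + √9)*0) + (5 + 2))² = (3*((9 + 3)*0) + 7)² = (3*(12*0) + 7)² = (3*0 + 7)² = (0 + 7)² = 7² = 49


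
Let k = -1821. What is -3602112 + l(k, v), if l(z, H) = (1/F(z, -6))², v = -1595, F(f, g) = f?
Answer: -11944751078591/3316041 ≈ -3.6021e+6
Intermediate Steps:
l(z, H) = z⁻² (l(z, H) = (1/z)² = z⁻²)
-3602112 + l(k, v) = -3602112 + (-1821)⁻² = -3602112 + 1/3316041 = -11944751078591/3316041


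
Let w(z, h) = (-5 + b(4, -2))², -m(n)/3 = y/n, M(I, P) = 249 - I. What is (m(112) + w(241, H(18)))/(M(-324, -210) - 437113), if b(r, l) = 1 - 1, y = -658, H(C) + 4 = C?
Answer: -341/3492320 ≈ -9.7643e-5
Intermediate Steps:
H(C) = -4 + C
b(r, l) = 0
m(n) = 1974/n (m(n) = -(-1974)/n = 1974/n)
w(z, h) = 25 (w(z, h) = (-5 + 0)² = (-5)² = 25)
(m(112) + w(241, H(18)))/(M(-324, -210) - 437113) = (1974/112 + 25)/((249 - 1*(-324)) - 437113) = (1974*(1/112) + 25)/((249 + 324) - 437113) = (141/8 + 25)/(573 - 437113) = (341/8)/(-436540) = (341/8)*(-1/436540) = -341/3492320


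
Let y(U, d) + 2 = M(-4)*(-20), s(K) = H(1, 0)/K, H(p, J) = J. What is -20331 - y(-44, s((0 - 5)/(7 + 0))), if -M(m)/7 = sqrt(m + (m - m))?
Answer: -20329 - 280*I ≈ -20329.0 - 280.0*I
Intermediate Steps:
M(m) = -7*sqrt(m) (M(m) = -7*sqrt(m + (m - m)) = -7*sqrt(m + 0) = -7*sqrt(m))
s(K) = 0 (s(K) = 0/K = 0)
y(U, d) = -2 + 280*I (y(U, d) = -2 - 14*I*(-20) = -2 + 280*I)
-20331 - y(-44, s((0 - 5)/(7 + 0))) = -20331 - (-2 + 280*I) = -20331 + (2 - 280*I) = -20329 - 280*I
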